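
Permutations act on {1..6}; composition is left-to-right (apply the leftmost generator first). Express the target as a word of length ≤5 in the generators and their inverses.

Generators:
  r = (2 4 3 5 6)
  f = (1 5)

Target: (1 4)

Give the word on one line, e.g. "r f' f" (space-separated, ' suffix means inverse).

r r f' r' r'

  after r: (2 4 3 5 6)
  after r: (2 3 6 4 5)
  after f': (1 5 2 3 6 4)
  after r': (1 3 5 6 2 4)
  after r': (1 4)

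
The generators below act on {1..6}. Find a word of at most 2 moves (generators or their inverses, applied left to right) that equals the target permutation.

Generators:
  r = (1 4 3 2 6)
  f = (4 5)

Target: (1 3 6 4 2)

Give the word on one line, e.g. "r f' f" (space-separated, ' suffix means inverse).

  after r: (1 4 3 2 6)
  after r: (1 3 6 4 2)

r r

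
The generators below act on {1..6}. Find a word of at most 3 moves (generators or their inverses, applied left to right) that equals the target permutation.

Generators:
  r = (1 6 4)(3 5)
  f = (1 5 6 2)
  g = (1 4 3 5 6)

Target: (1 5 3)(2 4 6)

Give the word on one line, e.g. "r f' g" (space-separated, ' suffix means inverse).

f g' r

  after f: (1 5 6 2)
  after g': (1 3 4)(2 6)
  after r: (1 5 3)(2 4 6)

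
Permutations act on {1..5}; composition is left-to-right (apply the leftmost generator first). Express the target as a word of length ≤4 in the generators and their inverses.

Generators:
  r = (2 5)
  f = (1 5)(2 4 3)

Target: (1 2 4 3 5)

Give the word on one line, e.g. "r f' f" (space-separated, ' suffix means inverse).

f r

  after f: (1 5)(2 4 3)
  after r: (1 2 4 3 5)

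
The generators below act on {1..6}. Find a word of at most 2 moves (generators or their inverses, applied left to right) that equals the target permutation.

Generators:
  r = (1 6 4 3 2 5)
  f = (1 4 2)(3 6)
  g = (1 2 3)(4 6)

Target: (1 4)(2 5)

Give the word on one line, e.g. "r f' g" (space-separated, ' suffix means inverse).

  after r: (1 6 4 3 2 5)
  after g: (1 4)(2 5)

r g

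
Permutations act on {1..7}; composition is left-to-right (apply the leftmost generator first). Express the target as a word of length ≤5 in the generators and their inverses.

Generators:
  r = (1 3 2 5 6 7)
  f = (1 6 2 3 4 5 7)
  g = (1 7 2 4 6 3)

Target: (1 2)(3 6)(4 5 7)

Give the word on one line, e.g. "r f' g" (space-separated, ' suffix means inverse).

g' f' f' g f'

  after g': (1 3 6 4 2 7)
  after f': (1 2 5 4 6 3)
  after f': (1 6 2 4)(3 7 5)
  after g: (1 3 2 6 4 7 5)
  after f': (1 2)(3 6)(4 5 7)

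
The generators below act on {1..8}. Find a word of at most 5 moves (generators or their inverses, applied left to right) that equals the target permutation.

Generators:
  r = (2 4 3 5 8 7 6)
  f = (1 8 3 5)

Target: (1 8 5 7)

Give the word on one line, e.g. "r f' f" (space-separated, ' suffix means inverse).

r' f' r

  after r': (2 6 7 8 5 3 4)
  after f': (1 5 8 3 4 2 6 7)
  after r: (1 8 5 7)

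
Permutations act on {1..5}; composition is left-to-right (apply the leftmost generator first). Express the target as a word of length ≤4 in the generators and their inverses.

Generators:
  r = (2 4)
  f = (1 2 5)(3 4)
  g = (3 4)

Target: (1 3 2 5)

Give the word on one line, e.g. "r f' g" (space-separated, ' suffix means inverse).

  after f: (1 2 5)(3 4)
  after r: (1 4 3 2 5)
  after g': (1 3 2 5)

f r g'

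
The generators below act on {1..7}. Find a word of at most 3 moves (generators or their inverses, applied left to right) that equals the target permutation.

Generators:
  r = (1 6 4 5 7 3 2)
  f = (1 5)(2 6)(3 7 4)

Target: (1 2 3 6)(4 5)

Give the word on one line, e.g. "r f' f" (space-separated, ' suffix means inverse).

  after f: (1 5)(2 6)(3 7 4)
  after f: (3 4 7)
  after r': (1 2 3 6)(4 5)

f f r'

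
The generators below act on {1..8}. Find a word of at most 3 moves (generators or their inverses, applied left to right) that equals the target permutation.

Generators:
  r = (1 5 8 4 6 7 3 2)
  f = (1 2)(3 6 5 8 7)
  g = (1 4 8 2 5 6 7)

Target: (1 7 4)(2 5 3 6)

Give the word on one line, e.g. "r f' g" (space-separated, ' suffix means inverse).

g g f

  after g: (1 4 8 2 5 6 7)
  after g: (1 8 5 7 4 2 6)
  after f: (1 7 4)(2 5 3 6)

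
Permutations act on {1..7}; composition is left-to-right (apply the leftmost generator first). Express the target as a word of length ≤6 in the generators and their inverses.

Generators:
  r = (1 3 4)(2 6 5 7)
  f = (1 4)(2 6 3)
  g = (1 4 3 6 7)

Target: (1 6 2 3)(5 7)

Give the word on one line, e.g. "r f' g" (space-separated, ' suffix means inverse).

g' r' r' r' f

  after g': (1 7 6 3 4)
  after r': (1 5 6)(2 7)
  after r': (1 6 4 3)(2 5)
  after r': (1 2 6 3 4)(5 7)
  after f: (1 6 2 3)(5 7)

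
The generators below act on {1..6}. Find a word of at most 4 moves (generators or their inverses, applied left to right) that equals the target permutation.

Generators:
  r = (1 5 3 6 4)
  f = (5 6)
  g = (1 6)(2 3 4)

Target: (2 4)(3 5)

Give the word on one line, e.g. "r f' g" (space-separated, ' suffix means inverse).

  after f': (5 6)
  after g: (1 6 5)(2 3 4)
  after r: (1 4 2 6 3)
  after r: (2 4)(3 5)

f' g r r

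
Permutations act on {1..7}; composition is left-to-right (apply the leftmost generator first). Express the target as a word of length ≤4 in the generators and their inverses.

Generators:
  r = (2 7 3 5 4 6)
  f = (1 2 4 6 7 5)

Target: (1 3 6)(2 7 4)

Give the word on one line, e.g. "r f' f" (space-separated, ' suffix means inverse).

  after r': (2 6 4 5 3 7)
  after f': (1 5 3 6 2 4 7)
  after f': (1 7 5 3 4 6)
  after r: (1 3 6)(2 7 4)

r' f' f' r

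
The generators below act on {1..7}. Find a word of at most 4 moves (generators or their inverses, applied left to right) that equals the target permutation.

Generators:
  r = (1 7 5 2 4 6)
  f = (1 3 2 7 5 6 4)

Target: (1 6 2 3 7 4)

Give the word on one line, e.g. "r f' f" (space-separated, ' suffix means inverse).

  after r: (1 7 5 2 4 6)
  after f: (1 5 7 6 3 2)
  after f: (1 6 2 3 7 4)

r f f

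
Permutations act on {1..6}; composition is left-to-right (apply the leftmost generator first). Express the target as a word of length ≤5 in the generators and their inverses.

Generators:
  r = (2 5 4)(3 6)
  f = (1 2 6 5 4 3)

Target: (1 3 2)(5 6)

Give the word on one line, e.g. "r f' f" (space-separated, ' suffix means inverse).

  after f': (1 3 4 5 6 2)
  after r': (1 6 4 2)(3 5)
  after r': (1 3 2)(5 6)

f' r' r'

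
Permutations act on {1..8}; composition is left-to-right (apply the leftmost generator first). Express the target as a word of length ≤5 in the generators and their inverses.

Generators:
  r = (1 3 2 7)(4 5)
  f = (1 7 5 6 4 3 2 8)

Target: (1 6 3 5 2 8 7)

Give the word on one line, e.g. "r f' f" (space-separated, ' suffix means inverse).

r r r f f

  after r: (1 3 2 7)(4 5)
  after r: (1 2)(3 7)
  after r: (1 7 2 3)(4 5)
  after f: (1 5 3 7 8)(4 6)
  after f: (1 6 3 5 2 8 7)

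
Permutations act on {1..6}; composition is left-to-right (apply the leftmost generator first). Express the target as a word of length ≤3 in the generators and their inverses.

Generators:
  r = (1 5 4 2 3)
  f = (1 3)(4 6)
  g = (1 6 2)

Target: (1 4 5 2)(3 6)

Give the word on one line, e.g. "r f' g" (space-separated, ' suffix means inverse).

r g r

  after r: (1 5 4 2 3)
  after g: (1 5 4)(2 3 6)
  after r: (1 4 5 2)(3 6)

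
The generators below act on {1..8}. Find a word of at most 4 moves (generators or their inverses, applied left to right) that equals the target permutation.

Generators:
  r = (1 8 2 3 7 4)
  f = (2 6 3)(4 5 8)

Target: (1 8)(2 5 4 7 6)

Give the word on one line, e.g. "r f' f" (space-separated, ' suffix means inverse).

  after r': (1 4 7 3 2 8)
  after f': (1 8)(2 5 4 7 6)

r' f'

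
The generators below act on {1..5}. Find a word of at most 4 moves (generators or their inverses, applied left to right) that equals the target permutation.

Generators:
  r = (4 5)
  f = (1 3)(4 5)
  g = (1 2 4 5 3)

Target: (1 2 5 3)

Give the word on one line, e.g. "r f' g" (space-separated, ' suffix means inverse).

g r

  after g: (1 2 4 5 3)
  after r: (1 2 5 3)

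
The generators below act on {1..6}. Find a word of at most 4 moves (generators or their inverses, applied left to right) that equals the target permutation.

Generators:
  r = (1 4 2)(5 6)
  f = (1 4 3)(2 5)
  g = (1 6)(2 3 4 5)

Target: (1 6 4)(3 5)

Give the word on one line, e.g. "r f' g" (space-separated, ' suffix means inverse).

  after g': (1 6)(2 5 4 3)
  after f: (1 6 4)(3 5)

g' f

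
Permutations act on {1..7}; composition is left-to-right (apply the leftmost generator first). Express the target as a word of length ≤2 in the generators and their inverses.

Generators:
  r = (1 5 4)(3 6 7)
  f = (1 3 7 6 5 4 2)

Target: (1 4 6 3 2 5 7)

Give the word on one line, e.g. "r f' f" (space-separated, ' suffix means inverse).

  after f': (1 2 4 5 6 7 3)
  after f': (1 4 6 3 2 5 7)

f' f'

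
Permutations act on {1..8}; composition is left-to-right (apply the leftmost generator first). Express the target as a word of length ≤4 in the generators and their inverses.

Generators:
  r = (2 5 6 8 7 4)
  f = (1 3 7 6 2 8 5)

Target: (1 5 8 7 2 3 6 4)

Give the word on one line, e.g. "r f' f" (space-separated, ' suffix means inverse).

f r' f' f'

  after f: (1 3 7 6 2 8 5)
  after r': (1 3 8 2 6 4 7 5)
  after f': (2 7 8 6 4 3)
  after f': (1 5 8 7 2 3 6 4)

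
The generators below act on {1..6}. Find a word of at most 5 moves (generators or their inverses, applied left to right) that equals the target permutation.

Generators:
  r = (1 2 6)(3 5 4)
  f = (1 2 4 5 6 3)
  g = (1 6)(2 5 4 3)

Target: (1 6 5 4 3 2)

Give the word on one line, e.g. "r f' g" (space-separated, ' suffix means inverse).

r g' f' g r'

  after r: (1 2 6)(3 5 4)
  after g': (1 3 2)
  after f': (1 6 5 4 2 3)
  after g: (3 6 4 5)
  after r': (1 6 5 4 3 2)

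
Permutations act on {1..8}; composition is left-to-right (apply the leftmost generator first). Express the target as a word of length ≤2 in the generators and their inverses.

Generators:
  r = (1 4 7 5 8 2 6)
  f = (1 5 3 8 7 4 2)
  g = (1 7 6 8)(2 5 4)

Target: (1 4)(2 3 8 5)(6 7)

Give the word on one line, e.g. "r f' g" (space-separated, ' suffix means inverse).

  after g: (1 7 6 8)(2 5 4)
  after f: (1 4)(2 3 8 5)(6 7)

g f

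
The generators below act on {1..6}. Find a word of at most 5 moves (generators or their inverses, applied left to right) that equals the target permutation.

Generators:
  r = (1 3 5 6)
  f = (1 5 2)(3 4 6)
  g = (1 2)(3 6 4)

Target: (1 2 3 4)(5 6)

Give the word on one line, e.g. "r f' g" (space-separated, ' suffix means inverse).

r' r' g' f r'

  after r': (1 6 5 3)
  after r': (1 5)(3 6)
  after g': (1 5 2)(4 6)
  after f: (1 2 5)(3 4)
  after r': (1 2 3 4)(5 6)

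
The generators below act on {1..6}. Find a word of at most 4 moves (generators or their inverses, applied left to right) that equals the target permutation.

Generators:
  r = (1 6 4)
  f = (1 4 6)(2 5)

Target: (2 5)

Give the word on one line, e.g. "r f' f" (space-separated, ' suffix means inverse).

  after f: (1 4 6)(2 5)
  after r': (1 6 4)(2 5)
  after f': (1 4 6)
  after f': (2 5)

f r' f' f'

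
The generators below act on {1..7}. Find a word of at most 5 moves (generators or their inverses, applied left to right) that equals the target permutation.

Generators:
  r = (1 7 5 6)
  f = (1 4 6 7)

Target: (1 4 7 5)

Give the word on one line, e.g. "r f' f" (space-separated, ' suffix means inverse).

  after f: (1 4 6 7)
  after f: (1 6)(4 7)
  after f: (1 7 6 4)
  after r': (4 6)(5 7)
  after f: (1 4 7 5)

f f f r' f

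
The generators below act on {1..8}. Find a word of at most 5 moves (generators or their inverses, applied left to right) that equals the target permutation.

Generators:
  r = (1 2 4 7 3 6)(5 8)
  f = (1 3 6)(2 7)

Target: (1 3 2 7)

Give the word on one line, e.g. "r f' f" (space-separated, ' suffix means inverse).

r f r

  after r: (1 2 4 7 3 6)(5 8)
  after f: (1 7 6 3)(2 4)(5 8)
  after r: (1 3 2 7)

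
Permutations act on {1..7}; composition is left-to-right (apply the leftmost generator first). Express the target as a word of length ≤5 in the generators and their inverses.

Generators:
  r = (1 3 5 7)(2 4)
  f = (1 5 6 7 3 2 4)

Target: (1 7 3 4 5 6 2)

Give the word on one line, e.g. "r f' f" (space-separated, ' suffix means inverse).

  after r': (1 7 5 3)(2 4)
  after f': (1 6 5 7)(3 4)
  after r': (1 6 3 2 4)
  after f: (1 7 3 4 5 6 2)

r' f' r' f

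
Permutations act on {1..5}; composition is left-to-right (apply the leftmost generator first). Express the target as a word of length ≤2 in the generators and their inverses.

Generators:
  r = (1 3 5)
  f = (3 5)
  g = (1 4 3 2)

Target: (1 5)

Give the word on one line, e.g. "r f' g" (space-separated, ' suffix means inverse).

f r'

  after f: (3 5)
  after r': (1 5)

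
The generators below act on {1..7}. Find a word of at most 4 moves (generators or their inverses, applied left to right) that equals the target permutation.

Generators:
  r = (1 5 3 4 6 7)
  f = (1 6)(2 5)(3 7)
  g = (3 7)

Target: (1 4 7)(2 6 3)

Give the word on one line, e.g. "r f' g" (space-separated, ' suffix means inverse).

  after g': (3 7)
  after f: (1 6)(2 5)
  after r': (1 4 3 5 2)(6 7)
  after f: (1 4 7)(2 6 3)

g' f r' f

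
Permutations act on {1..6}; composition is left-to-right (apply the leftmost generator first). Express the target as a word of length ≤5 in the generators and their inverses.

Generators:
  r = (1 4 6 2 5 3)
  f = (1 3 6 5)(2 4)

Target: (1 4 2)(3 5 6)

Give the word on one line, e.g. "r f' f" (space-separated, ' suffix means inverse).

f' r f' r

  after f': (1 5 6 3)(2 4)
  after r: (1 3 4 5 2 6)
  after f': (2 3)(4 6 5)
  after r: (1 4 2)(3 5 6)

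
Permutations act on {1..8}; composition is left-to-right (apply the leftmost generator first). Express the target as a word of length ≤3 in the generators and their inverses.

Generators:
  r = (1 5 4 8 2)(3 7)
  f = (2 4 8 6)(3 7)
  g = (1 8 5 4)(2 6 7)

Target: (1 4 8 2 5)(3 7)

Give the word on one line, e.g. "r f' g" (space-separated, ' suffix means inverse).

f r' f

  after f: (2 4 8 6)(3 7)
  after r': (1 2 5)(6 8)
  after f: (1 4 8 2 5)(3 7)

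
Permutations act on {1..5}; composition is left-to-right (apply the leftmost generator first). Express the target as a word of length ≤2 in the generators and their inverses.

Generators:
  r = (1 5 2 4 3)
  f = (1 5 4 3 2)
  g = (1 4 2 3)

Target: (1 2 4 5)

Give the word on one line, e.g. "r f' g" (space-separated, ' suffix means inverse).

g r'

  after g: (1 4 2 3)
  after r': (1 2 4 5)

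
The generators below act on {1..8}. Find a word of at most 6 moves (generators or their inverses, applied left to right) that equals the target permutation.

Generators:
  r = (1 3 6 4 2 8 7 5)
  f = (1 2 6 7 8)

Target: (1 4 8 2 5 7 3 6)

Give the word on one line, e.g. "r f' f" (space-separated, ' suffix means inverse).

r r r f

  after r: (1 3 6 4 2 8 7 5)
  after r: (1 6 2 7)(3 4 8 5)
  after r: (1 4 7 3 2 5 6 8)
  after f: (1 4 8 2 5 7 3 6)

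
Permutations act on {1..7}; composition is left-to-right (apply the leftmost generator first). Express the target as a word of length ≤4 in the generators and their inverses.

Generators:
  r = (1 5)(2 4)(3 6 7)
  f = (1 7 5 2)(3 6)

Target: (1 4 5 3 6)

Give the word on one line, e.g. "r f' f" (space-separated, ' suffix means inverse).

  after f': (1 2 5 7)(3 6)
  after r': (1 4 2)(5 6 7)
  after f': (1 4 5 3 6)

f' r' f'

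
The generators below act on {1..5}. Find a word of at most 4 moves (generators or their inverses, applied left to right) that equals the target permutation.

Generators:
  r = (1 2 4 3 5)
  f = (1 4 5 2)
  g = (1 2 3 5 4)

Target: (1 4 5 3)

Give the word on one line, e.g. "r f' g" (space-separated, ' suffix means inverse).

r' f'

  after r': (1 5 3 4 2)
  after f': (1 4 5 3)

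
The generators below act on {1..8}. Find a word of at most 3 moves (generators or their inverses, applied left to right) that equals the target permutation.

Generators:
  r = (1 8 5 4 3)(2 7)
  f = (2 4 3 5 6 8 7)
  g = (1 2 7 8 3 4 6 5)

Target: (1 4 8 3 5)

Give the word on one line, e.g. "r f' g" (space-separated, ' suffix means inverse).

  after r': (1 3 4 5 8)(2 7)
  after r': (1 4 8 3 5)

r' r'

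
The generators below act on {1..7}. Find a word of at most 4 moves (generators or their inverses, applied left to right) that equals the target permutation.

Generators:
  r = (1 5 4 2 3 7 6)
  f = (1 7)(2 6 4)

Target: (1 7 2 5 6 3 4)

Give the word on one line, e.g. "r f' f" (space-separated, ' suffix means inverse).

  after f: (1 7)(2 6 4)
  after r: (1 6 2)(3 7 5 4)
  after r: (2 5)(3 6)(4 7)
  after f: (1 7 2 5 6 3 4)

f r r f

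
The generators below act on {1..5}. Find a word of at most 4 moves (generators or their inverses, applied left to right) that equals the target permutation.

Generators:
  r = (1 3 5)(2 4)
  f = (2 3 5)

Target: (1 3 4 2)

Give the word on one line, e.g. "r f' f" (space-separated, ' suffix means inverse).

  after r': (1 5 3)(2 4)
  after r': (1 3 5)
  after f: (1 5)(2 3)
  after r': (1 3 4 2)

r' r' f r'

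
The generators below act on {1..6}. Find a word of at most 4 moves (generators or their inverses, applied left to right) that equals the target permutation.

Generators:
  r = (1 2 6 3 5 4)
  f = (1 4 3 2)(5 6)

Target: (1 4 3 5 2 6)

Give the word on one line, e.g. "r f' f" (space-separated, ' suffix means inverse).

  after r: (1 2 6 3 5 4)
  after f: (2 5 3 6)
  after f: (1 4 3 5 2 6)

r f f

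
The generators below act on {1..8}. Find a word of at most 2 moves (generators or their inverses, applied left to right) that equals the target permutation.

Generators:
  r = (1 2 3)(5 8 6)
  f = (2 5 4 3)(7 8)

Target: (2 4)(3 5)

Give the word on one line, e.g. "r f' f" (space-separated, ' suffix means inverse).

  after f: (2 5 4 3)(7 8)
  after f: (2 4)(3 5)

f f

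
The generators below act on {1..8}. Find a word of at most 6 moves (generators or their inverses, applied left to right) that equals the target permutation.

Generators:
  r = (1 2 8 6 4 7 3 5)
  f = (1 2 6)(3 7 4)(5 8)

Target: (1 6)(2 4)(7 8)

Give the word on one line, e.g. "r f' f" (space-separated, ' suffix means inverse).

  after f: (1 2 6)(3 7 4)(5 8)
  after r': (2 8 3 4 7 6 5)
  after f: (1 2 5 6 8 7)
  after r': (2 3 7 5 8 4 6)
  after f': (1 6)(2 4)(7 8)

f r' f r' f'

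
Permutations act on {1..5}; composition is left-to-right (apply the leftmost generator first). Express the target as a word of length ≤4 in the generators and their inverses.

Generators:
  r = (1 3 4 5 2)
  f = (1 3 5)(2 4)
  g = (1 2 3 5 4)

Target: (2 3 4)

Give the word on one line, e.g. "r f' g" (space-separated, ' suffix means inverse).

  after r': (1 2 5 4 3)
  after g': (2 3 4)

r' g'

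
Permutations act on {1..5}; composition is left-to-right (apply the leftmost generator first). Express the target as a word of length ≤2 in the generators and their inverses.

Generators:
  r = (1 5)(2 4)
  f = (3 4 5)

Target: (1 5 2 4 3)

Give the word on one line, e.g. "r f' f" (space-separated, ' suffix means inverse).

f' r'

  after f': (3 5 4)
  after r': (1 5 2 4 3)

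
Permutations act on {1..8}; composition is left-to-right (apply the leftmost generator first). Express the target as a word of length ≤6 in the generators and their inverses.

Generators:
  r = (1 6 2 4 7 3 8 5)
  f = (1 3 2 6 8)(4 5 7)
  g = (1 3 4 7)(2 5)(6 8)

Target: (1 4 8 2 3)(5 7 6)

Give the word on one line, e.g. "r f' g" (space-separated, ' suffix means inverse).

g g r g'

  after g: (1 3 4 7)(2 5)(6 8)
  after g: (1 4)(3 7)
  after r: (1 7 8 5)(2 4 6)
  after g': (1 4 8 2 3)(5 7 6)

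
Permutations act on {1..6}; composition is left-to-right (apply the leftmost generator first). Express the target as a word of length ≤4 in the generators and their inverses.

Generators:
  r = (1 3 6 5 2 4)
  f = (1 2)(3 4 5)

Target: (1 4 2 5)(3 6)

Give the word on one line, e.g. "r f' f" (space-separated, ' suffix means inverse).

r f

  after r: (1 3 6 5 2 4)
  after f: (1 4 2 5)(3 6)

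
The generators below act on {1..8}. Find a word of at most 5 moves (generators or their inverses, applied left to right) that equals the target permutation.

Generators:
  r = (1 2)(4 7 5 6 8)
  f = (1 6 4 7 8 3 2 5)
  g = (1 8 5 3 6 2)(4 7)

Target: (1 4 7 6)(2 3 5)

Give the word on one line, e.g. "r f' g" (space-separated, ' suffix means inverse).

  after f': (1 5 2 3 8 7 4 6)
  after r': (1 7 8 4 5)(2 3 6)
  after r': (1 4 7 6)(2 3 5)

f' r' r'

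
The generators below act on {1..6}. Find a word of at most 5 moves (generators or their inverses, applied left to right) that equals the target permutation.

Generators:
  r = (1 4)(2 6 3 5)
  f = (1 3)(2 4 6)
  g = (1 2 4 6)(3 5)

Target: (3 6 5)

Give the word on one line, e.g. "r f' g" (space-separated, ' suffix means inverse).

  after g': (1 6 4 2)(3 5)
  after g': (1 4)(2 6)
  after r': (3 6 5)

g' g' r'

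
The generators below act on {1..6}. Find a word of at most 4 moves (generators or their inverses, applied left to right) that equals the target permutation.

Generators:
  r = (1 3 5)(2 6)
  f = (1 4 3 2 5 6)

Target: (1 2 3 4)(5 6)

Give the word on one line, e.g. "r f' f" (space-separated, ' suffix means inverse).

  after f': (1 6 5 2 3 4)
  after r': (1 2)(3 4 5 6)
  after r': (1 6)(2 5)(3 4)
  after r': (1 2 3 4)(5 6)

f' r' r' r'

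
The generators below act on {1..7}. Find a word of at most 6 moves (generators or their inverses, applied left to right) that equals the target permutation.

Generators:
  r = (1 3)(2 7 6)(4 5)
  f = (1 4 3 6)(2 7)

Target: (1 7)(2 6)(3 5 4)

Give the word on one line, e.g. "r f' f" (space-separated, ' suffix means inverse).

  after r': (1 3)(2 6 7)(4 5)
  after f: (1 6 2)(3 4 5)
  after r: (1 2 3 5)(6 7)
  after f: (1 7)(2 6)(3 5 4)

r' f r f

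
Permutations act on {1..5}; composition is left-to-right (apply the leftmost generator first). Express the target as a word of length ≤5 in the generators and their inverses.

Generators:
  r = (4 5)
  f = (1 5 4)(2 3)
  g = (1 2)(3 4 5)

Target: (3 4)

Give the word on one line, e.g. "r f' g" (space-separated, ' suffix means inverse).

g r' g'

  after g: (1 2)(3 4 5)
  after r': (1 2)(3 5)
  after g': (3 4)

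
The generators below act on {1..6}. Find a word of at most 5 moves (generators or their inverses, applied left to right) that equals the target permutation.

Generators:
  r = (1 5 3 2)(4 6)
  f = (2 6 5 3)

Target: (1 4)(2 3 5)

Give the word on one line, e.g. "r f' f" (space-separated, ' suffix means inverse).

r' f r'

  after r': (1 2 3 5)(4 6)
  after f: (1 6 4 5)
  after r': (1 4)(2 3 5)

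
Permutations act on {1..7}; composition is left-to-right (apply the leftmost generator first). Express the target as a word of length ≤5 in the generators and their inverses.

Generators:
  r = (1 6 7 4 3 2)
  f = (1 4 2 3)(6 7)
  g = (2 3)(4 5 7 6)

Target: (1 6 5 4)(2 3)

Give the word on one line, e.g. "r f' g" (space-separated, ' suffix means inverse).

  after r: (1 6 7 4 3 2)
  after f': (1 7)(2 3 4)
  after r: (1 4)(6 7)
  after g': (1 6 5 4)(2 3)

r f' r g'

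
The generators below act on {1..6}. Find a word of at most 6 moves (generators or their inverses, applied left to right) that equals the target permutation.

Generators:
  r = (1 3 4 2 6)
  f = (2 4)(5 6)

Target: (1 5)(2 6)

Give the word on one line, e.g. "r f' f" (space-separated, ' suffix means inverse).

  after r': (1 6 2 4 3)
  after f: (1 5 6 4 3)
  after r: (1 5)(2 6)
  after f: (1 6 4 2 5)
  after f: (1 5)(2 6)

r' f r f f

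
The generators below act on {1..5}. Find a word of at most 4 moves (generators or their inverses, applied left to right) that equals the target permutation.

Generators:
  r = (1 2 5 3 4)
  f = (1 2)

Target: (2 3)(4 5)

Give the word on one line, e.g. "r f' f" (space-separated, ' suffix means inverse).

r f' r f

  after r: (1 2 5 3 4)
  after f': (2 5 3 4)
  after r: (1 2 3)(4 5)
  after f: (2 3)(4 5)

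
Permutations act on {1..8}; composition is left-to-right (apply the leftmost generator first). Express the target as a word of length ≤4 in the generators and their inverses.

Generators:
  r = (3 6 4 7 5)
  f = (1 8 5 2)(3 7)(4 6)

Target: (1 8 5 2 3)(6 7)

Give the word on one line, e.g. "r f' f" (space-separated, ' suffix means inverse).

  after f': (1 2 5 8)(3 7)(4 6)
  after r: (1 2 3 5 8)(6 7)
  after f: (2 7 4 6 3)
  after f: (1 8 5 2 3)(6 7)

f' r f f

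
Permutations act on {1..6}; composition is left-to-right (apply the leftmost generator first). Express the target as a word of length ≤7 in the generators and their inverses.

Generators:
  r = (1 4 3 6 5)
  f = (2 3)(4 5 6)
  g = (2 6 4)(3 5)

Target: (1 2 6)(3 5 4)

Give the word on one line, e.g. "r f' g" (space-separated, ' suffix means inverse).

  after r': (1 5 6 3 4)
  after g: (1 3 2 6 5 4)
  after f: (1 2 4)
  after r: (1 2 3 6 5)
  after r: (1 2 6)(3 5 4)

r' g f r r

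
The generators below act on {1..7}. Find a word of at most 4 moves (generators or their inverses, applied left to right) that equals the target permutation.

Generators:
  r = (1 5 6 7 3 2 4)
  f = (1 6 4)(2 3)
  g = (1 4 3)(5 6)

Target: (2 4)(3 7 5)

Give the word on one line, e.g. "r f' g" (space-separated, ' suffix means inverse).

r' g'

  after r': (1 4 2 3 7 6 5)
  after g': (2 4)(3 7 5)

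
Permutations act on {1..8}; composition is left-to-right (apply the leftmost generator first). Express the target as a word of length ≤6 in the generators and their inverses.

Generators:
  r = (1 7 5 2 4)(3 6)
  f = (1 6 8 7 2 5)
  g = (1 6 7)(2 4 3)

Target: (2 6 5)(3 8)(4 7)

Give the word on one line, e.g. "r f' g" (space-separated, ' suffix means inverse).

g' r r f' r'

  after g': (1 7 6)(2 3 4)
  after r: (1 5 2 6 7 3)
  after r: (1 2 3 7 6 5 4)
  after f': (1 7)(2 3 8 6)(4 5)
  after r': (2 6 5)(3 8)(4 7)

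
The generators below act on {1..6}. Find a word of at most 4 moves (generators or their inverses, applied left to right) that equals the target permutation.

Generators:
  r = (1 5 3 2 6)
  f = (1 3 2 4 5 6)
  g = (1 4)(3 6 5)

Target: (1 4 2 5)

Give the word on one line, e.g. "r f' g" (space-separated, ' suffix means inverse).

  after r: (1 5 3 2 6)
  after f': (1 4 2 5)

r f'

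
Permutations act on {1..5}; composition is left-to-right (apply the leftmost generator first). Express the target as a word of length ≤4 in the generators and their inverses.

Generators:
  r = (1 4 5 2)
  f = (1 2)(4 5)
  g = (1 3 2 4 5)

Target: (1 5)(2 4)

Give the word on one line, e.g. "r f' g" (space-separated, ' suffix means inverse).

  after r: (1 4 5 2)
  after f: (1 5)
  after r': (1 4)(2 5)
  after f': (1 5)(2 4)

r f r' f'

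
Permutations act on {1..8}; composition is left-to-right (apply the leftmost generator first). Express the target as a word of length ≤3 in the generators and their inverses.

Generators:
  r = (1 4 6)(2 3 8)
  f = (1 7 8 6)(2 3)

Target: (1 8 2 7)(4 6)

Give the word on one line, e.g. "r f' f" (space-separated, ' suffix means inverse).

  after r': (1 6 4)(2 8 3)
  after f': (1 8 2 7)(4 6)

r' f'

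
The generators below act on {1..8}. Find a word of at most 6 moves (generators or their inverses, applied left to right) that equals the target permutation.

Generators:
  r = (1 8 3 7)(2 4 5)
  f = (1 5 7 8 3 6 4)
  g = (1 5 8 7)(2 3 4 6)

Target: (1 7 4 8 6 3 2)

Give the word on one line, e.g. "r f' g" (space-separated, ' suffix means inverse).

  after f: (1 5 7 8 3 6 4)
  after f: (1 7 3 4 5 8 6)
  after g': (1 8 4)(2 6 7)
  after g': (1 5)(2 4 7 6 8 3)
  after f: (1 7 4 8 6 3 2)

f f g' g' f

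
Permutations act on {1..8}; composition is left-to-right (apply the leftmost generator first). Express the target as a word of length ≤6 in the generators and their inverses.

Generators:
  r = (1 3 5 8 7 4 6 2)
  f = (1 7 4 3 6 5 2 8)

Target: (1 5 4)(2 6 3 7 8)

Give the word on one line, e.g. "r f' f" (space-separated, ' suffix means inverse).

  after f: (1 7 4 3 6 5 2 8)
  after r: (1 4 5)(2 7 6 8 3)
  after f: (1 3 8 6)(2 4)(5 7)
  after r: (1 5 4)(2 6 3 7 8)

f r f r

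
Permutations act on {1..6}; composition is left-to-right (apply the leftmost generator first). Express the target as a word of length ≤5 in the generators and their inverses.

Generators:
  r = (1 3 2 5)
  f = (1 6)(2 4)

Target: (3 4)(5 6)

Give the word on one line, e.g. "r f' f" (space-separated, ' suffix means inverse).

r f r'

  after r: (1 3 2 5)
  after f: (1 3 4 2 5 6)
  after r': (3 4)(5 6)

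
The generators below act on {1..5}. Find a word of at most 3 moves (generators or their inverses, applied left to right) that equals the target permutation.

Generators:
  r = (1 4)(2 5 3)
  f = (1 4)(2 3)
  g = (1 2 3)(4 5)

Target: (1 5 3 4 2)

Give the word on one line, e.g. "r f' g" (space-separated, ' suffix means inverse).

r g' f

  after r: (1 4)(2 5 3)
  after g': (1 5 2 4 3)
  after f: (1 5 3 4 2)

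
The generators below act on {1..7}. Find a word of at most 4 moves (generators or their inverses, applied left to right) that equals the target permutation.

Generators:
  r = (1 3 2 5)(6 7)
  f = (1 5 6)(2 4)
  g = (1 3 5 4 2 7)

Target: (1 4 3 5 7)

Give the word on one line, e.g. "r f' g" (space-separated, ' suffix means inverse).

  after f: (1 5 6)(2 4)
  after r': (1 2 4 3)(5 7 6)
  after f: (1 4 3 5 7)

f r' f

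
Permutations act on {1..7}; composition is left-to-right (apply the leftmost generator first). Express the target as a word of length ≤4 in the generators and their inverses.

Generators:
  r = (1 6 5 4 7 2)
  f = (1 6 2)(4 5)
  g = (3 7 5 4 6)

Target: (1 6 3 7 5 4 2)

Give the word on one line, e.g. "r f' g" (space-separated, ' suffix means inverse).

  after g: (3 7 5 4 6)
  after f': (1 2 6 3 7 4)
  after f': (1 6 3 7 5 4 2)

g f' f'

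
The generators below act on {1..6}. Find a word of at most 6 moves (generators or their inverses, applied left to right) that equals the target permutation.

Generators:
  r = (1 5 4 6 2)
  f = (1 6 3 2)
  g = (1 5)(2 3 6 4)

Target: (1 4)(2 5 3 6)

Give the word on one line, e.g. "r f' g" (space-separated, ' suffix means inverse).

  after r: (1 5 4 6 2)
  after g': (2 5 6 4 3)
  after g': (1 5 3 4 2)
  after r: (1 4)(2 5 3 6)

r g' g' r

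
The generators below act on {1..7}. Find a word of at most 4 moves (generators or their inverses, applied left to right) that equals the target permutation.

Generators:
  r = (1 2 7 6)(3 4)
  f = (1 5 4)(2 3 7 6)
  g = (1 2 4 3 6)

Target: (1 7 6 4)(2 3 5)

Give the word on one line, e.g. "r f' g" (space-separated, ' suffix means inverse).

g' f' g

  after g': (1 6 3 4 2)
  after f': (1 7 3 5)(2 4 6)
  after g: (1 7 6 4)(2 3 5)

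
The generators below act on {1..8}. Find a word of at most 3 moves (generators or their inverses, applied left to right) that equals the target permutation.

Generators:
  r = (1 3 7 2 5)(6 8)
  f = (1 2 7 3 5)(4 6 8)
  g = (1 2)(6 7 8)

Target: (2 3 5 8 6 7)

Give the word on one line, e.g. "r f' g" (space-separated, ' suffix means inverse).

r' r' g

  after r': (1 5 2 7 3)(6 8)
  after r': (1 2 3 5 7)
  after g: (2 3 5 8 6 7)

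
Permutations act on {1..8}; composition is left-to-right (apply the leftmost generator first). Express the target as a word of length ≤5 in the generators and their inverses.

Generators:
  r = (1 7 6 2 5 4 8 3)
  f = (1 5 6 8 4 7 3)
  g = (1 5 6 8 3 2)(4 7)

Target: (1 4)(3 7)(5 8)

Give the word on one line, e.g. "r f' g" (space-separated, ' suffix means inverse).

g g r' f'

  after g: (1 5 6 8 3 2)(4 7)
  after g: (1 6 3)(2 5 8)
  after r': (1 7)(4 5)(6 8)
  after f': (1 4)(3 7)(5 8)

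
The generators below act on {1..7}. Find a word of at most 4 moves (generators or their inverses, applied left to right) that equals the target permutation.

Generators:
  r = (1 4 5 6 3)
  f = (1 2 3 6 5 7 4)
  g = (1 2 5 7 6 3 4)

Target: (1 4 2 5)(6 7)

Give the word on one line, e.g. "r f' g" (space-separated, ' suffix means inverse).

r' g

  after r': (1 3 6 5 4)
  after g: (1 4 2 5)(6 7)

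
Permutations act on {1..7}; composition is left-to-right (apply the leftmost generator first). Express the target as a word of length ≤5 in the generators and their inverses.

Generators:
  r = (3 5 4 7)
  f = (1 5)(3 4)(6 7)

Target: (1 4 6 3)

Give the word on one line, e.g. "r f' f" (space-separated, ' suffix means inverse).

  after f: (1 5)(3 4)(6 7)
  after r': (1 3 5)(4 7 6)
  after f: (1 4 6 3)

f r' f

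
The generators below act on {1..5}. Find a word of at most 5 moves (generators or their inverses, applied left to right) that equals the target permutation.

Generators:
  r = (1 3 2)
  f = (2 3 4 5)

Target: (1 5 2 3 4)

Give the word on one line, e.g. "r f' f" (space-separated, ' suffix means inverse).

r f' f' r

  after r: (1 3 2)
  after f': (1 2)(3 5 4)
  after f': (1 5 3 4 2)
  after r: (1 5 2 3 4)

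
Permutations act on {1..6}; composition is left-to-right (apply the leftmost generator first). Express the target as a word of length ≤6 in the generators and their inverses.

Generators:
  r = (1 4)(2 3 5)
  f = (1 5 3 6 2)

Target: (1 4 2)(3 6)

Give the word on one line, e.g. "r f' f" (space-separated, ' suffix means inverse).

  after r': (1 4)(2 5 3)
  after f: (1 4 5 6 2 3)
  after f: (1 4 3 5 2 6)
  after f: (1 4 6 5)
  after f: (1 4 2)(3 6)

r' f f f f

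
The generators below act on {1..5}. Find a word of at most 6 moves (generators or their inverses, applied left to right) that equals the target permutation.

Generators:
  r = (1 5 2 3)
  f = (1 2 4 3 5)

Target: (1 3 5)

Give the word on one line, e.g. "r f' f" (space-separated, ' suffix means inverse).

f' r f' r'

  after f': (1 5 3 4 2)
  after r: (1 2 5)(3 4)
  after f': (2 3)
  after r': (1 3 5)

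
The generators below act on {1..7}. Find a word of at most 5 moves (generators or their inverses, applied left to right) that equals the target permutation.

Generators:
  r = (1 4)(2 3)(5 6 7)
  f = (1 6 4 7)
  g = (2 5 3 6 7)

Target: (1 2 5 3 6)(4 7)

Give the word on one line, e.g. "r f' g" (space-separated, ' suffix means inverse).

f g' r

  after f: (1 6 4 7)
  after g': (1 3 5 2 7)(4 6)
  after r: (1 2 5 3 6)(4 7)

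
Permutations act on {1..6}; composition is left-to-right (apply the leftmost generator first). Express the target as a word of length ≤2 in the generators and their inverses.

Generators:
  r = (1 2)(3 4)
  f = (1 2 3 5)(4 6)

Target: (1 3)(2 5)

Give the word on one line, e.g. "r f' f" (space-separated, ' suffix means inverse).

f' f'

  after f': (1 5 3 2)(4 6)
  after f': (1 3)(2 5)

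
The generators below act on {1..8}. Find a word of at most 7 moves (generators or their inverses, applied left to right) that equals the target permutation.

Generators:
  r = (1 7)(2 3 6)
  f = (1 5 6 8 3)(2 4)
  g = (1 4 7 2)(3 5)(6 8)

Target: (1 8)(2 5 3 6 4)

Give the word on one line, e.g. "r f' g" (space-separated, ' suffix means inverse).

  after f: (1 5 6 8 3)(2 4)
  after f: (1 6 3 5 8)
  after g: (1 8 4 7 2)(5 6)
  after f': (1 6)(2 3 8)(4 7)
  after g: (1 8)(2 5 3 6 4)

f f g f' g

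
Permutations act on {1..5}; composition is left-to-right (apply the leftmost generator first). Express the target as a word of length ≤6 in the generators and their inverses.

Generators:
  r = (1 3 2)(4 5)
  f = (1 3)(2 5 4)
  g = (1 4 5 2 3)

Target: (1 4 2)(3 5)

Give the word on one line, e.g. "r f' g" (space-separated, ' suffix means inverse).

f' g f' r' g

  after f': (1 3)(2 4 5)
  after g: (2 5 3 4)
  after f': (1 3 5)
  after r': (2 3 4 5)
  after g: (1 4 2)(3 5)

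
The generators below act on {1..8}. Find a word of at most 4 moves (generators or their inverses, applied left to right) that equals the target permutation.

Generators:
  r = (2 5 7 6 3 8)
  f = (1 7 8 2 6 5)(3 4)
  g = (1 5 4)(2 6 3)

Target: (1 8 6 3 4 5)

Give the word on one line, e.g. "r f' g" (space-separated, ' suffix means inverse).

f r r r

  after f: (1 7 8 2 6 5)(3 4)
  after r: (1 6 7 2 3 4 8 5)
  after r: (1 3 4 2 8 7 5)
  after r: (1 8 6 3 4 5)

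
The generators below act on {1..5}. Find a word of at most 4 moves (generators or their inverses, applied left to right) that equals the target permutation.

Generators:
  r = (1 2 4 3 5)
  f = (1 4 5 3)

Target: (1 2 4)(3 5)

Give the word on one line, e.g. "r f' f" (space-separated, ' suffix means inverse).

r' f' r'

  after r': (1 5 3 4 2)
  after f': (1 4 2 3)
  after r': (1 2 4)(3 5)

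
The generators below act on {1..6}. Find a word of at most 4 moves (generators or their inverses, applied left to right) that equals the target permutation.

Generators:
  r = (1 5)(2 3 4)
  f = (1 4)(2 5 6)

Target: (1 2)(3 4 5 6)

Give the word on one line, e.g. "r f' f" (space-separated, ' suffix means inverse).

f r

  after f: (1 4)(2 5 6)
  after r: (1 2)(3 4 5 6)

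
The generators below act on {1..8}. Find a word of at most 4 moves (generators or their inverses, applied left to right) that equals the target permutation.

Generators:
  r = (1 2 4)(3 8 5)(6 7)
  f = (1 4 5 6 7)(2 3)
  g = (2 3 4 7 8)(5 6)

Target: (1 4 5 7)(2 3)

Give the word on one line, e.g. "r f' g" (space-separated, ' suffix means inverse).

  after f: (1 4 5 6 7)(2 3)
  after r': (1 2 5 7 4 8 3)
  after r': (2 8 5 6 7)(3 4)
  after r': (1 4 5 7)(2 3)

f r' r' r'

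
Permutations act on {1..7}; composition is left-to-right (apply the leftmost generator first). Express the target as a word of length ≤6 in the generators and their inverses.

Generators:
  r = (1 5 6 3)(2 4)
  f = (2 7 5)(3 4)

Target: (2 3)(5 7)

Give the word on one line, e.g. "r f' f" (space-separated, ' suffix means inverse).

r f r' f' r

  after r: (1 5 6 3)(2 4)
  after f: (1 2 3)(4 7 5 6)
  after r': (1 4 7)(2 6)
  after f': (1 3 4 2 6 5 7)
  after r: (2 3)(5 7)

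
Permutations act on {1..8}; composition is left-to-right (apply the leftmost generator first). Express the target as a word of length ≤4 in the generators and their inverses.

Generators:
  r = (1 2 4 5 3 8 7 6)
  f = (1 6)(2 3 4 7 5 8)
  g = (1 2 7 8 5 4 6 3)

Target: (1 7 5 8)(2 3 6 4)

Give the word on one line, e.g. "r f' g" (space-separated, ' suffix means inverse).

  after g: (1 2 7 8 5 4 6 3)
  after g: (1 7 5 6)(2 8 4 3)
  after g: (1 8 6 2 5 3 7 4)
  after r: (1 7 5 8)(2 3 6 4)

g g g r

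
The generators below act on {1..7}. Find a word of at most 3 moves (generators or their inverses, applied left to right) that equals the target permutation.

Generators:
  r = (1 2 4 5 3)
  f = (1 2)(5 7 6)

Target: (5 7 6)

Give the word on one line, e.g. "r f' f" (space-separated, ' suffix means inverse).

  after f': (1 2)(5 6 7)
  after f': (5 7 6)

f' f'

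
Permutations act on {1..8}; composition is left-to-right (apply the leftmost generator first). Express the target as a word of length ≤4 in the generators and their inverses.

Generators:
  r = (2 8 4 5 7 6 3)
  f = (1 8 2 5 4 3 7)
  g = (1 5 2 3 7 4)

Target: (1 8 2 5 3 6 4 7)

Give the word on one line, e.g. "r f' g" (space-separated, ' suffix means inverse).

  after f': (1 7 3 4 5 2 8)
  after g': (1 3 7 2 8 4)
  after r: (1 2 4)(3 6)(5 7 8)
  after f': (1 8 2 5 3 6 4 7)

f' g' r f'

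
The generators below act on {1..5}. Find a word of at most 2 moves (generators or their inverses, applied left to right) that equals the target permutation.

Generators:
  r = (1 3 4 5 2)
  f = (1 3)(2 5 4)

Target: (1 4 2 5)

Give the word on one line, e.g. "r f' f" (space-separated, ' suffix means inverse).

  after f': (1 3)(2 4 5)
  after r: (1 4 2 5)

f' r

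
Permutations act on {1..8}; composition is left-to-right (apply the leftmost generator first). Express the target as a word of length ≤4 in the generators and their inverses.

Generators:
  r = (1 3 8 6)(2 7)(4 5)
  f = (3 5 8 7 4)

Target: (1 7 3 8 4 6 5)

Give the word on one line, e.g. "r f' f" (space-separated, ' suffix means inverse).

  after f: (3 5 8 7 4)
  after r': (1 6 8 2 7 5 3 4)
  after r': (1 8 7 4 6 3 5)
  after f: (1 7 3 8 4 6 5)

f r' r' f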